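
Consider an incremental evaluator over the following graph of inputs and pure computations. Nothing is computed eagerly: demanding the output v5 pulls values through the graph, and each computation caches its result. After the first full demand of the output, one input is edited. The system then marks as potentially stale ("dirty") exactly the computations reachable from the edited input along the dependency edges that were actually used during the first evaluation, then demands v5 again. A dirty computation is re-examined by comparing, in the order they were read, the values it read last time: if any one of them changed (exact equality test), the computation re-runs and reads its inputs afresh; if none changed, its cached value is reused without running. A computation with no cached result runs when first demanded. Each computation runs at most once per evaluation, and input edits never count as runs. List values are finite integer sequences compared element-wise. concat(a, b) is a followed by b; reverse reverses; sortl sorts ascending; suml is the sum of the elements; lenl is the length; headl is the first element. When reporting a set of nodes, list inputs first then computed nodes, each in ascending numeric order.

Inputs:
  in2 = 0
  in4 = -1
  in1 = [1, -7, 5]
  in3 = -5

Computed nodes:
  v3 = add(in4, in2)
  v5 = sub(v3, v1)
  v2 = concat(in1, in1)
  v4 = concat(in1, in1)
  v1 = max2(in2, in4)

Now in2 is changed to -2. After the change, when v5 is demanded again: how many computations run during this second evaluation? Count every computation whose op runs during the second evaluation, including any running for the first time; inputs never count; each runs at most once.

Run set: v1, v3, v5 (3 run).

Initial pass — values computed on the first demand:
  v1 = max2(0, -1) = 0
  v3 = add(-1, 0) = -1
  v5 = sub(-1, 0) = -1

Second demand — change propagation:
  v1: re-runs because in2 0->-2; new result -1.
  v3: re-runs because in2 0->-2; new result -3.
  v5: re-runs because v3 -1->-3; v1 0->-1; new result -2.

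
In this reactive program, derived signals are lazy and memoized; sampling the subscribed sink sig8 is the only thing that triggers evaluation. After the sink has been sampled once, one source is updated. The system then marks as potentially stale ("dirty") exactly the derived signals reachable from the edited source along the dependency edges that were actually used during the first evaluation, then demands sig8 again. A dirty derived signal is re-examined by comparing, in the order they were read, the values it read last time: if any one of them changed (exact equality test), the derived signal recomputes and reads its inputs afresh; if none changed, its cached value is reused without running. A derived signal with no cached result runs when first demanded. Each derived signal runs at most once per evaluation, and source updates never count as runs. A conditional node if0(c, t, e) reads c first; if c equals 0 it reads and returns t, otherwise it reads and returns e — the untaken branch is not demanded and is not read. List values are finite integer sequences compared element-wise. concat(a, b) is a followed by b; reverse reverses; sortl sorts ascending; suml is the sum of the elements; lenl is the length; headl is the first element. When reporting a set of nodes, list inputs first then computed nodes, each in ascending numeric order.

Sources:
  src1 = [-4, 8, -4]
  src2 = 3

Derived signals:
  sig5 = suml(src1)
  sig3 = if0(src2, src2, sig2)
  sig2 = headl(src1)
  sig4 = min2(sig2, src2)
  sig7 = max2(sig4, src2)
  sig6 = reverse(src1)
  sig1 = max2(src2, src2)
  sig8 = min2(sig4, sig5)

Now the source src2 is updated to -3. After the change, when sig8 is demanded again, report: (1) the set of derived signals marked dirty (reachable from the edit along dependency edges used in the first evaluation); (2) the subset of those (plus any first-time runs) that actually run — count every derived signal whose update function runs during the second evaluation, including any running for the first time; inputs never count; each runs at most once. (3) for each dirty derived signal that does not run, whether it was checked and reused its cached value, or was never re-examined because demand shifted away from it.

First demand of the output computes:
  sig2 = headl([-4, 8, -4]) = -4
  sig4 = min2(-4, 3) = -4
  sig5 = suml([-4, 8, -4]) = 0
  sig8 = min2(-4, 0) = -4

After the edit, cleaning proceeds:
  sig4: a read changed (src2 3->-3) — executes, giving -4 — identical to its old value.
  sig8: dirty, but its reads are unchanged (sig4 unchanged, sig5 unchanged); cached -4 stands.

Note the absorption at sig4: it re-runs yet its value is the same, leaving the output's value untouched.

The edit dirties: sig4, sig8.
1 derived signals run: sig4.
Cache hits after checking: sig8.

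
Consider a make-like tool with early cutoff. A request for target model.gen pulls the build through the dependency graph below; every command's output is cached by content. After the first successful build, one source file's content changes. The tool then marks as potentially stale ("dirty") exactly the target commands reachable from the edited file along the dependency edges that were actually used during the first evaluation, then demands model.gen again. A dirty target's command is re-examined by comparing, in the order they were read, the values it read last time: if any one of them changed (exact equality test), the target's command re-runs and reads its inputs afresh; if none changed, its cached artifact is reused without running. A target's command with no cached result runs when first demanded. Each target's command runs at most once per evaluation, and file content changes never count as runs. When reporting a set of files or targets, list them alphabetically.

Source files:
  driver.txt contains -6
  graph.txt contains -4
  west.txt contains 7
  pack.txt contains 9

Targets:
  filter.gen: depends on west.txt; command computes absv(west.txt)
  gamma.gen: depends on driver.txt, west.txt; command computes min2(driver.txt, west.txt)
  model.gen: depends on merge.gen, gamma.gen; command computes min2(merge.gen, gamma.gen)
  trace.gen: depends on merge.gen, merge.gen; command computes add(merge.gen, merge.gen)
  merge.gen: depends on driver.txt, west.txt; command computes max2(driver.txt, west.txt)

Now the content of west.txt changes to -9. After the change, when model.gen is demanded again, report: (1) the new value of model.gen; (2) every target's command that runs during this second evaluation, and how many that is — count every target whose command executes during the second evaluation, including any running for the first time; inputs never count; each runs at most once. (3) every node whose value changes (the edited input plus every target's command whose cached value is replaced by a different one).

First demand of the output computes:
  gamma.gen = min2(-6, 7) = -6
  merge.gen = max2(-6, 7) = 7
  model.gen = min2(7, -6) = -6

After the edit, cleaning proceeds:
  gamma.gen: a read changed (west.txt 7->-9) — executes, giving -9.
  merge.gen: a read changed (west.txt 7->-9) — executes, giving -6.
  model.gen: a read changed (merge.gen 7->-6; gamma.gen -6->-9) — executes, giving -9.

Demanding model.gen again yields -9.
3 target commands run: gamma.gen, merge.gen, model.gen.
The nodes whose values change: gamma.gen, merge.gen, model.gen, west.txt.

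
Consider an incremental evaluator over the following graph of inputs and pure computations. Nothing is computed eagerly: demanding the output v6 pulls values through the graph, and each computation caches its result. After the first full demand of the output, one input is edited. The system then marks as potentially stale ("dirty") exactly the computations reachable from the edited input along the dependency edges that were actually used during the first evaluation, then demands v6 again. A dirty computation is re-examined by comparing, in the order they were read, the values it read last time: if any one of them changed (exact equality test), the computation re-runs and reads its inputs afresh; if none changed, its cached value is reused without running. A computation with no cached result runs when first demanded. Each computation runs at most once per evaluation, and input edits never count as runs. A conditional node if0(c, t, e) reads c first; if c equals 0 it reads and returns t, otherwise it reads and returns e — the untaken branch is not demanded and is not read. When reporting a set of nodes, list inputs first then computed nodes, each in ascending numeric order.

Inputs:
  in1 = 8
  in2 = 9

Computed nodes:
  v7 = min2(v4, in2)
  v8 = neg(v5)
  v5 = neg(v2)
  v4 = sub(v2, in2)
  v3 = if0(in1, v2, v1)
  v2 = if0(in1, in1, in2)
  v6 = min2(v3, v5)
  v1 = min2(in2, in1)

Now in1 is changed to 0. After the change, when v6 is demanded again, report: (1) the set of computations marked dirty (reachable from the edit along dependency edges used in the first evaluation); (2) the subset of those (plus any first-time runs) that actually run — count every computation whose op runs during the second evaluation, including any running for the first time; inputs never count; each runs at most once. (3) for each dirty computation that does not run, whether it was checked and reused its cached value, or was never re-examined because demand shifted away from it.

Initial pass — values computed on the first demand:
  v1 = min2(9, 8) = 8
  v2 = if0(in1=8 -> else branch in2) = 9
  v3 = if0(in1=8 -> else branch v1) = 8
  v5 = neg(9) = -9
  v6 = min2(8, -9) = -9

Second demand — change propagation:
  v1: dirty yet unreached — the second evaluation never asks for it.
  v2: re-runs because in1 8->0; new result 0.
  v3: re-runs because in1 8->0; new result 0.
  v5: re-runs because v2 9->0; new result 0.
  v6: re-runs because v3 8->0; v5 -9->0; new result 0.

The important point: the flipped condition redirects demand; v1 is left stale, never re-checked.

Dirty set: v1, v2, v3, v5, v6.
Run set: v2, v3, v5, v6 (4 run).
Left stale — demand moved off them: v1.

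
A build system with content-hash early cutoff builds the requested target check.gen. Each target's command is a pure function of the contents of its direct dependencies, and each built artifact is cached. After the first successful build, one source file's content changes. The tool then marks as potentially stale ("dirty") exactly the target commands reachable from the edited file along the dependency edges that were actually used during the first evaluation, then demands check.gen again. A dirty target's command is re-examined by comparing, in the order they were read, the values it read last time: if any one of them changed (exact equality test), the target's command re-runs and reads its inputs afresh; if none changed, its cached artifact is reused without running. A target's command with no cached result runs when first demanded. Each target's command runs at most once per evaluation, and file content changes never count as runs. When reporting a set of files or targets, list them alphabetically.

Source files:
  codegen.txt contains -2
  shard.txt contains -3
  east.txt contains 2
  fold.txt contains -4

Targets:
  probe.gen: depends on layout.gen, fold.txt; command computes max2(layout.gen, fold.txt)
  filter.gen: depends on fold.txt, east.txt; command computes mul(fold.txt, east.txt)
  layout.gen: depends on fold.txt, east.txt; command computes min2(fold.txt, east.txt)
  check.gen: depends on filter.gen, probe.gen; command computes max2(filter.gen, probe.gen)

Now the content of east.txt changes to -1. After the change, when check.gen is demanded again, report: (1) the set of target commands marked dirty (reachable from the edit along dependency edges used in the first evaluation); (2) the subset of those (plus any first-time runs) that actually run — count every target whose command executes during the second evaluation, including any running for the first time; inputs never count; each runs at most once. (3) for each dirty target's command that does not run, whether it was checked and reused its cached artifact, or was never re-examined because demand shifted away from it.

First evaluation (everything demanded from the output):
  filter.gen = mul(-4, 2) = -8
  layout.gen = min2(-4, 2) = -4
  probe.gen = max2(-4, -4) = -4
  check.gen = max2(-8, -4) = -4

Propagation after the edit:
  filter.gen: runs — east.txt 2->-1; result 4.
  layout.gen: runs — east.txt 2->-1; result -4 (same value as before).
  probe.gen: checked — values it read are unchanged (layout.gen unchanged, fold.txt unchanged); reused cached -4 without running.
  check.gen: runs — filter.gen -8->4; result 4.

Key observation: the cutoff stops propagation at probe.gen — its inputs' values are unchanged, so it reuses its cache.

Marked dirty: check.gen, filter.gen, layout.gen, probe.gen.
Target commands that run: check.gen, filter.gen, layout.gen — 3 in total.
Checked but reused from cache: probe.gen.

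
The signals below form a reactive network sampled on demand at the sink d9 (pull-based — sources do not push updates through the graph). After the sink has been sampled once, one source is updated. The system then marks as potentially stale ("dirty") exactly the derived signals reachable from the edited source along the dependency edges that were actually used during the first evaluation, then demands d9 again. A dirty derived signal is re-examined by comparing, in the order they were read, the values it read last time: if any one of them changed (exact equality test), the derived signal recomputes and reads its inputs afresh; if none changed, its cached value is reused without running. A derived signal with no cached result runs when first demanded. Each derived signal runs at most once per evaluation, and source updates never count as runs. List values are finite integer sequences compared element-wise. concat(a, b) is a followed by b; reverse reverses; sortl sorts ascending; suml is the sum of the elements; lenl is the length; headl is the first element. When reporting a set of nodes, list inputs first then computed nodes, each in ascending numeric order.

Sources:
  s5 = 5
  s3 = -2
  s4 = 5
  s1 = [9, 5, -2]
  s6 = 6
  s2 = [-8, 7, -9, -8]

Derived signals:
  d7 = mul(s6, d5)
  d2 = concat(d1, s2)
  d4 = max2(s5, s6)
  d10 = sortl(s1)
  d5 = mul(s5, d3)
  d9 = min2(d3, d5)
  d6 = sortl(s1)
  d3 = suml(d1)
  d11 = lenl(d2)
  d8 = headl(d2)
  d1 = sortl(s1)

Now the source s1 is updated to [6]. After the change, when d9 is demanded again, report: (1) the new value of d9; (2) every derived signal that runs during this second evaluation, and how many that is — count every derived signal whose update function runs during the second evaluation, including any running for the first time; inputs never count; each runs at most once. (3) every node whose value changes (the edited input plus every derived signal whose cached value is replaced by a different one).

Initial pass — values computed on the first demand:
  d1 = sortl([9, 5, -2]) = [-2, 5, 9]
  d3 = suml([-2, 5, 9]) = 12
  d5 = mul(5, 12) = 60
  d9 = min2(12, 60) = 12

Second demand — change propagation:
  d1: re-runs because s1 [9, 5, -2]->[6]; new result [6].
  d3: re-runs because d1 [-2, 5, 9]->[6]; new result 6.
  d5: re-runs because d3 12->6; new result 30.
  d9: re-runs because d3 12->6; d5 60->30; new result 6.

d9 now evaluates to 6.
Run set: d1, d3, d5, d9 (4 run).
Changed values: s1, d1, d3, d5, d9.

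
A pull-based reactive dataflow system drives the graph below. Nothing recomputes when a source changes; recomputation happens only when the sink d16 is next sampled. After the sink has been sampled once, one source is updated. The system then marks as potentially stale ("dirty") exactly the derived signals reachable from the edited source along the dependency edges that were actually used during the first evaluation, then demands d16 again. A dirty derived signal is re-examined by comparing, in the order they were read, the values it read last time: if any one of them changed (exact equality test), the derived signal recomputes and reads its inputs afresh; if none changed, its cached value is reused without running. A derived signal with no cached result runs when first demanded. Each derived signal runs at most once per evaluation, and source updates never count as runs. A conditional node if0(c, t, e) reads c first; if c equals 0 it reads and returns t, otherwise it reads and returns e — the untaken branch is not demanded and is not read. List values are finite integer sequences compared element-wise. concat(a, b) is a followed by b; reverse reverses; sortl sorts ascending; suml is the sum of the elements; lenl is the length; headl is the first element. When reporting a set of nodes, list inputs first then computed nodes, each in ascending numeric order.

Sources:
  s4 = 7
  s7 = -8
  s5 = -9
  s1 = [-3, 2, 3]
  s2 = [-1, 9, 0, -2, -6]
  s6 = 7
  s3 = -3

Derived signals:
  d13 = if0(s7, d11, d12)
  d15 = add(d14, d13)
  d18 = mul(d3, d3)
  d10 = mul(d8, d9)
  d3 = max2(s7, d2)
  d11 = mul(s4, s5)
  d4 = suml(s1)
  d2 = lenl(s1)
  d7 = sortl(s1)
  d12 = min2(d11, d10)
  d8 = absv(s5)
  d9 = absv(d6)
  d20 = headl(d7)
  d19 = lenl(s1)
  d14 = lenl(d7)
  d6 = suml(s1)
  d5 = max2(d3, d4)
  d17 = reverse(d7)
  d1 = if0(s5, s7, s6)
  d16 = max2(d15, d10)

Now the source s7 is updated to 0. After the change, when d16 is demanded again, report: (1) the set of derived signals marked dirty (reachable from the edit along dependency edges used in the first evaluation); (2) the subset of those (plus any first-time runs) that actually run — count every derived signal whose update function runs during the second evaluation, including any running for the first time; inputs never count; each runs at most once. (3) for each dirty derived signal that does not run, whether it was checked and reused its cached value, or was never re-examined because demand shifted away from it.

Marked dirty: d13, d15, d16.
Derived signals that run: d13 — 1 in total.
Checked but reused from cache: d15, d16.
Key observation: the change is absorbed at d13 — it re-runs but produces the same value, and the output's value is unchanged.

First evaluation (everything demanded from the output):
  d6 = suml([-3, 2, 3]) = 2
  d7 = sortl([-3, 2, 3]) = [-3, 2, 3]
  d8 = absv(-9) = 9
  d9 = absv(2) = 2
  d10 = mul(9, 2) = 18
  d11 = mul(7, -9) = -63
  d12 = min2(-63, 18) = -63
  d13 = if0(s7=-8 -> else branch d12) = -63
  d14 = lenl([-3, 2, 3]) = 3
  d15 = add(3, -63) = -60
  d16 = max2(-60, 18) = 18

Propagation after the edit:
  d13: runs — s7 -8->0; result -63 (same value as before).
  d15: checked — values it read are unchanged (d14 unchanged, d13 unchanged); reused cached -60 without running.
  d16: checked — values it read are unchanged (d15 unchanged, d10 unchanged); reused cached 18 without running.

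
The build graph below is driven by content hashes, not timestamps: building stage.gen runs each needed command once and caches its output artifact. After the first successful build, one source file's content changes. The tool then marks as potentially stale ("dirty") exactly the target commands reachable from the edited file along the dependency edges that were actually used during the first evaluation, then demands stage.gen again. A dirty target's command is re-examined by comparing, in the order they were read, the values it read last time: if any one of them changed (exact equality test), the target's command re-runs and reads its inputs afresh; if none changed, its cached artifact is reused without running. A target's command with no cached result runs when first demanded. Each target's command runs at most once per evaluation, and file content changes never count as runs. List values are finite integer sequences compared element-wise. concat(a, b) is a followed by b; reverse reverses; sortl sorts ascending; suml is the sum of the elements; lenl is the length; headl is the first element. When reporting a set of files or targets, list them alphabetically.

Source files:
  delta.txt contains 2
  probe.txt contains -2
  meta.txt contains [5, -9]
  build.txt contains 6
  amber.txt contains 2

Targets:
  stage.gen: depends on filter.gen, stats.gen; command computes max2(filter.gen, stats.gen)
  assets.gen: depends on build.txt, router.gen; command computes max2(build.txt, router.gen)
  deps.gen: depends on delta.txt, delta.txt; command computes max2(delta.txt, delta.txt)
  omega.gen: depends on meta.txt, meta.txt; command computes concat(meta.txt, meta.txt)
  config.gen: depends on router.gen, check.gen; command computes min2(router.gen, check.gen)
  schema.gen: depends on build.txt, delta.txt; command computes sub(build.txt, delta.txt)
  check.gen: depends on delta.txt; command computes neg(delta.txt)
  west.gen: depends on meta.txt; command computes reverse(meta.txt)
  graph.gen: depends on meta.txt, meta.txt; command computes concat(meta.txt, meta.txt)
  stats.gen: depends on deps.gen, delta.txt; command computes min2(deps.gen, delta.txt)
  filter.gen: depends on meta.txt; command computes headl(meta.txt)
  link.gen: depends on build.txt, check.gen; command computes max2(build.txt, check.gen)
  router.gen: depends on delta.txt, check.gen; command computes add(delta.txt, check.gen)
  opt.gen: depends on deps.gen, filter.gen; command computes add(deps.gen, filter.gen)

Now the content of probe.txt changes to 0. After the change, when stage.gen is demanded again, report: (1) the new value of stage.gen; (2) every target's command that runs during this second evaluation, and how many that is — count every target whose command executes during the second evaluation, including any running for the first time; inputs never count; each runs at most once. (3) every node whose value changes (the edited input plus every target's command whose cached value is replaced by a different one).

stage.gen now evaluates to 5.
Run set: none (0 run).
Changed values: probe.txt.
The important point: nothing the output needs ever reads probe.txt, so the edit is invisible to it.

Initial pass — values computed on the first demand:
  deps.gen = max2(2, 2) = 2
  filter.gen = headl([5, -9]) = 5
  stats.gen = min2(2, 2) = 2
  stage.gen = max2(5, 2) = 5

Second demand — change propagation:
  no demanded computation ever read probe.txt, so the edit dirties nothing and nothing runs.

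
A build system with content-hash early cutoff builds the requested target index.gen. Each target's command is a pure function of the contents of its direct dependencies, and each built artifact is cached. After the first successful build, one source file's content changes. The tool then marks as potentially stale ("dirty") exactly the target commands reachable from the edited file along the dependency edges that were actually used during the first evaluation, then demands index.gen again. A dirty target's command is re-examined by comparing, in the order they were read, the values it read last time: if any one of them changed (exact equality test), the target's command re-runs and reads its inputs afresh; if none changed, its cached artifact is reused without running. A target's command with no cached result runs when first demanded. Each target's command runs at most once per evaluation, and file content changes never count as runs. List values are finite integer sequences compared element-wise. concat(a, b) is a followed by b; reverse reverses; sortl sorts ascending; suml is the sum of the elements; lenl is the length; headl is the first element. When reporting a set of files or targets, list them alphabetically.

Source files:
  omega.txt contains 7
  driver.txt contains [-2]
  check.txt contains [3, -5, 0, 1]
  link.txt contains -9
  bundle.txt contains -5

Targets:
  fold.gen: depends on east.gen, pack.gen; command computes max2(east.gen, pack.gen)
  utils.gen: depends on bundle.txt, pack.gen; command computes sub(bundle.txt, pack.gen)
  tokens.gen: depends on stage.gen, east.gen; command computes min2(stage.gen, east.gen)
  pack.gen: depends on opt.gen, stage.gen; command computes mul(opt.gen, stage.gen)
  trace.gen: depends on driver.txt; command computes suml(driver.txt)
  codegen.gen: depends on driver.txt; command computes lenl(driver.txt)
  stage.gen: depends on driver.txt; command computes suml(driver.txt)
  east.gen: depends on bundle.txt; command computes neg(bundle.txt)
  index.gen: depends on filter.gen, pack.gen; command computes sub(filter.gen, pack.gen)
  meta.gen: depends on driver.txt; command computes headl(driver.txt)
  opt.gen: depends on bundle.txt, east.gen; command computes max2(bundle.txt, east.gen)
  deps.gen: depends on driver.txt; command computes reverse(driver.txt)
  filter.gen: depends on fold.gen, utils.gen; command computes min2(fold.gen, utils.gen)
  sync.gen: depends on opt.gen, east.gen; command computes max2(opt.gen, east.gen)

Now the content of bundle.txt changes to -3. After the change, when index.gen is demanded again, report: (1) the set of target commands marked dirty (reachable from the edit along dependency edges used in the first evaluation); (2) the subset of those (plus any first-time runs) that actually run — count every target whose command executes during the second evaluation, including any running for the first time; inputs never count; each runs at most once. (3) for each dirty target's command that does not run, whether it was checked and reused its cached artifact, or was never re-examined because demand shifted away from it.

First evaluation (everything demanded from the output):
  east.gen = neg(-5) = 5
  opt.gen = max2(-5, 5) = 5
  stage.gen = suml([-2]) = -2
  pack.gen = mul(5, -2) = -10
  fold.gen = max2(5, -10) = 5
  utils.gen = sub(-5, -10) = 5
  filter.gen = min2(5, 5) = 5
  index.gen = sub(5, -10) = 15

Propagation after the edit:
  east.gen: runs — bundle.txt -5->-3; result 3.
  opt.gen: runs — bundle.txt -5->-3; east.gen 5->3; result 3.
  pack.gen: runs — opt.gen 5->3; result -6.
  fold.gen: runs — east.gen 5->3; pack.gen -10->-6; result 3.
  utils.gen: runs — bundle.txt -5->-3; pack.gen -10->-6; result 3.
  filter.gen: runs — fold.gen 5->3; utils.gen 5->3; result 3.
  index.gen: runs — filter.gen 5->3; pack.gen -10->-6; result 9.

Marked dirty: east.gen, filter.gen, fold.gen, index.gen, opt.gen, pack.gen, utils.gen.
Target commands that run: east.gen, filter.gen, fold.gen, index.gen, opt.gen, pack.gen, utils.gen — 7 in total.
Every dirty target's command ran.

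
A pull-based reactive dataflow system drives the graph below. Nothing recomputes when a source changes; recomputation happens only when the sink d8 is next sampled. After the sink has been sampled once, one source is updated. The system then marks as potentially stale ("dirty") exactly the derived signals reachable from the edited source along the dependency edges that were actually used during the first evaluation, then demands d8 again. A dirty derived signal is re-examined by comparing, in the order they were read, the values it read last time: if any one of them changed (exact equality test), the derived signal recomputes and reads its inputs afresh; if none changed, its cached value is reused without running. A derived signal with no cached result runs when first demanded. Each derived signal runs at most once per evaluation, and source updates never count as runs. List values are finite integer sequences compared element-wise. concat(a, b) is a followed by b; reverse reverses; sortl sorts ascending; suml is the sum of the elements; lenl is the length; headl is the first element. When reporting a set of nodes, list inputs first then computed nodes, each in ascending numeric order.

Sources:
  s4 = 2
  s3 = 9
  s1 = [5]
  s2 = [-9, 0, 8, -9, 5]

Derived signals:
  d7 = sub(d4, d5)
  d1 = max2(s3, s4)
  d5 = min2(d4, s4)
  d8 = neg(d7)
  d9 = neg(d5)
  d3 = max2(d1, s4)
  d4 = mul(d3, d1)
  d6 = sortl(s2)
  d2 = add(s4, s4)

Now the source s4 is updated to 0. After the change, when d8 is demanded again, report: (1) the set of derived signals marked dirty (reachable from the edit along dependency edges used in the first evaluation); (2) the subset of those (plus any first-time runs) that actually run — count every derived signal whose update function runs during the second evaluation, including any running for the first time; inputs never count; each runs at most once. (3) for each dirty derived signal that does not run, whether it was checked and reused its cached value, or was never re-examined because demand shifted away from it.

Marked dirty: d1, d3, d4, d5, d7, d8.
Derived signals that run: d1, d3, d5, d7, d8 — 5 in total.
Checked but reused from cache: d4.
Key observation: the cutoff stops propagation at d4 — its inputs' values are unchanged, so it reuses its cache.

First evaluation (everything demanded from the output):
  d1 = max2(9, 2) = 9
  d3 = max2(9, 2) = 9
  d4 = mul(9, 9) = 81
  d5 = min2(81, 2) = 2
  d7 = sub(81, 2) = 79
  d8 = neg(79) = -79

Propagation after the edit:
  d1: runs — s4 2->0; result 9 (same value as before).
  d3: runs — s4 2->0; result 9 (same value as before).
  d4: checked — values it read are unchanged (d3 unchanged, d1 unchanged); reused cached 81 without running.
  d5: runs — s4 2->0; result 0.
  d7: runs — d5 2->0; result 81.
  d8: runs — d7 79->81; result -81.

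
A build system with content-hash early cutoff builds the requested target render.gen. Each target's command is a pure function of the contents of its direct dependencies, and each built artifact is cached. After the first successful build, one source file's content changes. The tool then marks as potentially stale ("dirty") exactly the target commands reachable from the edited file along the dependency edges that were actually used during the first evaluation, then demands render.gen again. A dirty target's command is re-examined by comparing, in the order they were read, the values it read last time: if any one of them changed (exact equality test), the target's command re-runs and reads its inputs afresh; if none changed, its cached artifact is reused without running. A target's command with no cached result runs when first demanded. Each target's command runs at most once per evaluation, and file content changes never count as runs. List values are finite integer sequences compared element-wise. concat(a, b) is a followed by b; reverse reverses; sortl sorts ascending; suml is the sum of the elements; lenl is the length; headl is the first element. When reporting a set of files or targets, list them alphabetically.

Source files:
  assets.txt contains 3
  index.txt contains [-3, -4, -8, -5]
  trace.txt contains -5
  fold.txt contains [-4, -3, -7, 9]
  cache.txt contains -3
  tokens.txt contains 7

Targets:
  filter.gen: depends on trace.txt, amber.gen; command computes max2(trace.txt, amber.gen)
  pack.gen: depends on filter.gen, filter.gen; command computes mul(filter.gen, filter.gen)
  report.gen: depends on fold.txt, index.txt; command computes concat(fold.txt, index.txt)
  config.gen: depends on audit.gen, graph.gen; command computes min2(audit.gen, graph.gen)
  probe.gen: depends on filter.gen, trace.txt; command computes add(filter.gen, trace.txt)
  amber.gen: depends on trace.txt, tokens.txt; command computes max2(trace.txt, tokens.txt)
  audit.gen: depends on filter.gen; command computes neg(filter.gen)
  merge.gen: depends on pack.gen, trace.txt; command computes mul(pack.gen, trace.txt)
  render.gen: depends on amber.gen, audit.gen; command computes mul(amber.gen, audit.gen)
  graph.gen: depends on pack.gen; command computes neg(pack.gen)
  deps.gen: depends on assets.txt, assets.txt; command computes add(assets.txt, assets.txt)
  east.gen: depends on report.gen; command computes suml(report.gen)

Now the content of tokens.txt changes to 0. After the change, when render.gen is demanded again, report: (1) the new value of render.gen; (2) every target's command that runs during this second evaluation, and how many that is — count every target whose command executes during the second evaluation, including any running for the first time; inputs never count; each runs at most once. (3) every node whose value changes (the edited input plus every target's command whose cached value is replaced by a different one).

First evaluation (everything demanded from the output):
  amber.gen = max2(-5, 7) = 7
  filter.gen = max2(-5, 7) = 7
  audit.gen = neg(7) = -7
  render.gen = mul(7, -7) = -49

Propagation after the edit:
  amber.gen: runs — tokens.txt 7->0; result 0.
  filter.gen: runs — amber.gen 7->0; result 0.
  audit.gen: runs — filter.gen 7->0; result 0.
  render.gen: runs — amber.gen 7->0; audit.gen -7->0; result 0.

New value of render.gen: 0.
Target commands that run: amber.gen, audit.gen, filter.gen, render.gen — 4 in total.
Values that change: amber.gen, audit.gen, filter.gen, render.gen, tokens.txt.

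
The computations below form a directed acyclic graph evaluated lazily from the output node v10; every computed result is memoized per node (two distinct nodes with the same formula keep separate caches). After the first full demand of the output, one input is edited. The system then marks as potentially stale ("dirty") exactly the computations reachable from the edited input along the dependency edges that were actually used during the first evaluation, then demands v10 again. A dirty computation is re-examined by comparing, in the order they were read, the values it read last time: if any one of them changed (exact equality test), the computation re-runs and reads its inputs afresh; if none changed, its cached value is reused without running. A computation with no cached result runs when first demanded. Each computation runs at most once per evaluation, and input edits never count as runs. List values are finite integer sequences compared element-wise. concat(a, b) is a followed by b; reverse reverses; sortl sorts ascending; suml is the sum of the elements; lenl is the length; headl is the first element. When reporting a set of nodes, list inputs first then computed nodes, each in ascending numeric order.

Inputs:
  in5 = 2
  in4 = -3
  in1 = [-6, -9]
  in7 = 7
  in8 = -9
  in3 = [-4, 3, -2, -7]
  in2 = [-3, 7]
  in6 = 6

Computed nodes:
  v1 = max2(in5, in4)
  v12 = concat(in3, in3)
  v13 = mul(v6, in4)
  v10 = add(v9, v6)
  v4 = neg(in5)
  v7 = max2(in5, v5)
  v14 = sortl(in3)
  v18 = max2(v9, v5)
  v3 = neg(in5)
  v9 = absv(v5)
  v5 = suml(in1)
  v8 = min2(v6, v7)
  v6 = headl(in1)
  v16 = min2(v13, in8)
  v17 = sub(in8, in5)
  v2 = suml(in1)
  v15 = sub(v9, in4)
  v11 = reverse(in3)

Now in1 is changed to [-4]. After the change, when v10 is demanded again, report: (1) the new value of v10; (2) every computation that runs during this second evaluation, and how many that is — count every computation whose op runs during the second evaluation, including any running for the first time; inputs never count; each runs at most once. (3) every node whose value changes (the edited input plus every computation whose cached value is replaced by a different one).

First demand of the output computes:
  v5 = suml([-6, -9]) = -15
  v6 = headl([-6, -9]) = -6
  v9 = absv(-15) = 15
  v10 = add(15, -6) = 9

After the edit, cleaning proceeds:
  v5: a read changed (in1 [-6, -9]->[-4]) — executes, giving -4.
  v6: a read changed (in1 [-6, -9]->[-4]) — executes, giving -4.
  v9: a read changed (v5 -15->-4) — executes, giving 4.
  v10: a read changed (v9 15->4; v6 -6->-4) — executes, giving 0.

Demanding v10 again yields 0.
4 computations run: v5, v6, v9, v10.
The nodes whose values change: in1, v5, v6, v9, v10.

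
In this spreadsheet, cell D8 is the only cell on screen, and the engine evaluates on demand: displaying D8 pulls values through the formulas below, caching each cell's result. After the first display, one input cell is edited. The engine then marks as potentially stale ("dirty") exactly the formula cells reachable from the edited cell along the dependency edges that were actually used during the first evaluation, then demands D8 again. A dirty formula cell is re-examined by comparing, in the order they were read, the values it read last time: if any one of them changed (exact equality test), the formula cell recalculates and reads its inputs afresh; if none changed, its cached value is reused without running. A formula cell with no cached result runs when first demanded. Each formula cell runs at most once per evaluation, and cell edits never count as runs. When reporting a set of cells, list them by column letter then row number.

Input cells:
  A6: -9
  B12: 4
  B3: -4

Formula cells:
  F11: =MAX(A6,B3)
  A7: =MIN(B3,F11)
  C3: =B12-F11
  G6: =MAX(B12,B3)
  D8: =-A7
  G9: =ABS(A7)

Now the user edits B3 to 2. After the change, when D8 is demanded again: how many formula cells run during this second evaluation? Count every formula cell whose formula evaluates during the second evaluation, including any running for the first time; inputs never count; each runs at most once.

Initial pass — values computed on the first demand:
  F11 = MAX(-9, -4) = -4
  A7 = MIN(-4, -4) = -4
  D8 = -(-4) = 4

Second demand — change propagation:
  F11: re-runs because B3 -4->2; new result 2.
  A7: re-runs because B3 -4->2; F11 -4->2; new result 2.
  D8: re-runs because A7 -4->2; new result -2.

Run set: A7, D8, F11 (3 run).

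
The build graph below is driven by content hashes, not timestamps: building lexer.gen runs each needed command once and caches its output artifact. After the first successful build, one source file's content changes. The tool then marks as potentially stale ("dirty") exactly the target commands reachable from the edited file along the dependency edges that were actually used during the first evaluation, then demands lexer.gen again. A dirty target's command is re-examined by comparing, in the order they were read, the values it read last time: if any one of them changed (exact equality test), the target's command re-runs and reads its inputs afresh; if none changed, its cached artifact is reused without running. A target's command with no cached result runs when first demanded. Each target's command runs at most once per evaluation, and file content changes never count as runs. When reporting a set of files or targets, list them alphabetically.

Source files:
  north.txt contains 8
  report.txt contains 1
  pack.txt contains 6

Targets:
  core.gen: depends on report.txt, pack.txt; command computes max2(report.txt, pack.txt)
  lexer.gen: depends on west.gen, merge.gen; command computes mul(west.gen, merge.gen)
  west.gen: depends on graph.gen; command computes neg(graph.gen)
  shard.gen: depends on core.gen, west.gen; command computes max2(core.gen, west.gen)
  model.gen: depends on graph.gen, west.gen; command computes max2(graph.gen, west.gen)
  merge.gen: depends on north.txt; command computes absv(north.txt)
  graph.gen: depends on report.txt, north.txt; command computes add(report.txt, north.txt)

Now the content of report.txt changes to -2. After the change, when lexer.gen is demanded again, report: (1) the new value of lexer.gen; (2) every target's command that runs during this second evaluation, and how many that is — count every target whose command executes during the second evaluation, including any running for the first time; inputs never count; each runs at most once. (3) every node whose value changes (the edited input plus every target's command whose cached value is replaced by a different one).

Initial pass — values computed on the first demand:
  graph.gen = add(1, 8) = 9
  merge.gen = absv(8) = 8
  west.gen = neg(9) = -9
  lexer.gen = mul(-9, 8) = -72

Second demand — change propagation:
  graph.gen: re-runs because report.txt 1->-2; new result 6.
  west.gen: re-runs because graph.gen 9->6; new result -6.
  lexer.gen: re-runs because west.gen -9->-6; new result -48.

lexer.gen now evaluates to -48.
Run set: graph.gen, lexer.gen, west.gen (3 run).
Changed values: graph.gen, lexer.gen, report.txt, west.gen.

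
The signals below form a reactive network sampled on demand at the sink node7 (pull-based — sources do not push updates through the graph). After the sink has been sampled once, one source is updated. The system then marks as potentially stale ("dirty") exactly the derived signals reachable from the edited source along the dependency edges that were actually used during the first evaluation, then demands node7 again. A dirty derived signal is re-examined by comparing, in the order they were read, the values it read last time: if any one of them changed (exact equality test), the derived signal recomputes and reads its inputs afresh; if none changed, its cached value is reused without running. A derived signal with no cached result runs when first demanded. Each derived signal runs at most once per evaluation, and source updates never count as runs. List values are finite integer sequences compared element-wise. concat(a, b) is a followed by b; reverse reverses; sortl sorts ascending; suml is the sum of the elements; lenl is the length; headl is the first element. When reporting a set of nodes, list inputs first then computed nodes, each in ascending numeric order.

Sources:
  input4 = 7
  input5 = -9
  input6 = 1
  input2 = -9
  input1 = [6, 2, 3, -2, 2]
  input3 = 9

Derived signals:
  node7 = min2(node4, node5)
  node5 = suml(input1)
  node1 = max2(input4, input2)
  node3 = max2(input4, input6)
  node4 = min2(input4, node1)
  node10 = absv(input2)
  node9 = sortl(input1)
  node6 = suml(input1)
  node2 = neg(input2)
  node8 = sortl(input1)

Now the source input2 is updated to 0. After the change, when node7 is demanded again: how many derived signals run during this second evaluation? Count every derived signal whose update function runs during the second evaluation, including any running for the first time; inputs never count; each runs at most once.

Run set: node1 (1 run).
The important point: node1 recomputes to an identical value, and the output ends up unchanged.

Initial pass — values computed on the first demand:
  node1 = max2(7, -9) = 7
  node4 = min2(7, 7) = 7
  node5 = suml([6, 2, 3, -2, 2]) = 11
  node7 = min2(7, 11) = 7

Second demand — change propagation:
  node1: re-runs because input2 -9->0; new result 7 (unchanged).
  node4: re-examined; everything it read last time is the same (input4 unchanged, node1 unchanged) — cache 7 kept, no run.
  node7: re-examined; everything it read last time is the same (node4 unchanged, node5 unchanged) — cache 7 kept, no run.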